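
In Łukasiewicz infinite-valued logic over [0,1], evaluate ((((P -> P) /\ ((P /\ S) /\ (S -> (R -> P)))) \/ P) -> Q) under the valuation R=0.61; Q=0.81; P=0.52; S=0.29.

1.00

(P -> P): min(1, 1 − 0.52 + 0.52) = 1
(P /\ S) = min(0.52, 0.29) = 0.29
(R -> P): min(1, 1 − 0.61 + 0.52) = 0.91
(S -> (R -> P)): min(1, 1 − 0.29 + 0.91) = 1
((P /\ S) /\ (S -> (R -> P))) = min(0.29, 1) = 0.29
((P -> P) /\ ((P /\ S) /\ (S -> (R -> P)))) = min(1, 0.29) = 0.29
(((P -> P) /\ ((P /\ S) /\ (S -> (R -> P)))) \/ P) = max(0.29, 0.52) = 0.52
((((P -> P) /\ ((P /\ S) /\ (S -> (R -> P)))) \/ P) -> Q): min(1, 1 − 0.52 + 0.81) = 1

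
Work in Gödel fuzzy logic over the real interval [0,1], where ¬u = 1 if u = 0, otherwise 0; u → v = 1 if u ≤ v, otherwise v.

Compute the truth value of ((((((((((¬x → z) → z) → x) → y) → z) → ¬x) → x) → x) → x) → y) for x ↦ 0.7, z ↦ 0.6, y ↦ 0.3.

¬x: Gödel ¬ of 0.7 = 0 (operand ≠ 0)
(¬x → z): 0 ≤ 0.6, so result = 1
((¬x → z) → z): 1 > 0.6, so result = 0.6
(((¬x → z) → z) → x): 0.6 ≤ 0.7, so result = 1
((((¬x → z) → z) → x) → y): 1 > 0.3, so result = 0.3
(((((¬x → z) → z) → x) → y) → z): 0.3 ≤ 0.6, so result = 1
¬x: Gödel ¬ of 0.7 = 0 (operand ≠ 0)
((((((¬x → z) → z) → x) → y) → z) → ¬x): 1 > 0, so result = 0
(((((((¬x → z) → z) → x) → y) → z) → ¬x) → x): 0 ≤ 0.7, so result = 1
((((((((¬x → z) → z) → x) → y) → z) → ¬x) → x) → x): 1 > 0.7, so result = 0.7
(((((((((¬x → z) → z) → x) → y) → z) → ¬x) → x) → x) → x): 0.7 ≤ 0.7, so result = 1
((((((((((¬x → z) → z) → x) → y) → z) → ¬x) → x) → x) → x) → y): 1 > 0.3, so result = 0.3

0.30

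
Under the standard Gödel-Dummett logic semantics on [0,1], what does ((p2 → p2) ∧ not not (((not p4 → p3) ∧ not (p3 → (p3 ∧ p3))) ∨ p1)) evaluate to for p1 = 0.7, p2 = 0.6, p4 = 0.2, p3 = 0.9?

(p2 → p2): 0.6 ≤ 0.6, so result = 1
not p4: Gödel ¬ of 0.2 = 0 (operand ≠ 0)
(not p4 → p3): 0 ≤ 0.9, so result = 1
(p3 ∧ p3) = min(0.9, 0.9) = 0.9
(p3 → (p3 ∧ p3)): 0.9 ≤ 0.9, so result = 1
not (p3 → (p3 ∧ p3)): Gödel ¬ of 1 = 0 (operand ≠ 0)
((not p4 → p3) ∧ not (p3 → (p3 ∧ p3))) = min(1, 0) = 0
(((not p4 → p3) ∧ not (p3 → (p3 ∧ p3))) ∨ p1) = max(0, 0.7) = 0.7
not (((not p4 → p3) ∧ not (p3 → (p3 ∧ p3))) ∨ p1): Gödel ¬ of 0.7 = 0 (operand ≠ 0)
not not (((not p4 → p3) ∧ not (p3 → (p3 ∧ p3))) ∨ p1): Gödel ¬ of 0 = 1 (operand is 0)
((p2 → p2) ∧ not not (((not p4 → p3) ∧ not (p3 → (p3 ∧ p3))) ∨ p1)) = min(1, 1) = 1

1.00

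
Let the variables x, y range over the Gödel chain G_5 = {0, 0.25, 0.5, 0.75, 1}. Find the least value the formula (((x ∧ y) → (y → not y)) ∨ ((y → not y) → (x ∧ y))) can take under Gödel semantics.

Every assignment gives 1. For instance at x = 0, y = 0:
  (x ∧ y) = min(0, 0) = 0
  not y: Gödel ¬ of 0 = 1 (operand is 0)
  (y → not y): 0 ≤ 1, so result = 1
  ((x ∧ y) → (y → not y)): 0 ≤ 1, so result = 1
  not y: Gödel ¬ of 0 = 1 (operand is 0)
  (y → not y): 0 ≤ 1, so result = 1
  (x ∧ y) = min(0, 0) = 0
  ((y → not y) → (x ∧ y)): 1 > 0, so result = 0
  (((x ∧ y) → (y → not y)) ∨ ((y → not y) → (x ∧ y))) = max(1, 0) = 1
All 25 assignments give value 1 — the formula is a G_5-tautology.

1.00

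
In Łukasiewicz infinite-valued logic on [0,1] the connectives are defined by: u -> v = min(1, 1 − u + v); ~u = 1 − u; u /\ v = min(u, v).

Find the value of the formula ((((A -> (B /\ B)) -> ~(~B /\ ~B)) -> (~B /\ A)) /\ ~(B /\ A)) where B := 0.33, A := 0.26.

0.74

(B /\ B) = min(0.33, 0.33) = 0.33
(A -> (B /\ B)): min(1, 1 − 0.26 + 0.33) = 1
~B: Łukasiewicz ¬ gives 1 − 0.33 = 0.67
~B: Łukasiewicz ¬ gives 1 − 0.33 = 0.67
(~B /\ ~B) = min(0.67, 0.67) = 0.67
~(~B /\ ~B): Łukasiewicz ¬ gives 1 − 0.67 = 0.33
((A -> (B /\ B)) -> ~(~B /\ ~B)): min(1, 1 − 1 + 0.33) = 0.33
~B: Łukasiewicz ¬ gives 1 − 0.33 = 0.67
(~B /\ A) = min(0.67, 0.26) = 0.26
(((A -> (B /\ B)) -> ~(~B /\ ~B)) -> (~B /\ A)): min(1, 1 − 0.33 + 0.26) = 0.93
(B /\ A) = min(0.33, 0.26) = 0.26
~(B /\ A): Łukasiewicz ¬ gives 1 − 0.26 = 0.74
((((A -> (B /\ B)) -> ~(~B /\ ~B)) -> (~B /\ A)) /\ ~(B /\ A)) = min(0.93, 0.74) = 0.74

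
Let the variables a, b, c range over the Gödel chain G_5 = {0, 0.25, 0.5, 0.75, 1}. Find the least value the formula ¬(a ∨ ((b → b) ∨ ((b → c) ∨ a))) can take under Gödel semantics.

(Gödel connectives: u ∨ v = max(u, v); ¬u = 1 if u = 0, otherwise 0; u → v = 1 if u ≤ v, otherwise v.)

0.00

The minimum is attained at a = 0, b = 0, c = 0:
  (b → b): 0 ≤ 0, so result = 1
  (b → c): 0 ≤ 0, so result = 1
  ((b → c) ∨ a) = max(1, 0) = 1
  ((b → b) ∨ ((b → c) ∨ a)) = max(1, 1) = 1
  (a ∨ ((b → b) ∨ ((b → c) ∨ a))) = max(0, 1) = 1
  ¬(a ∨ ((b → b) ∨ ((b → c) ∨ a))): Gödel ¬ of 1 = 0 (operand ≠ 0)
Checking all 125 assignments confirms none give a value below 0.00.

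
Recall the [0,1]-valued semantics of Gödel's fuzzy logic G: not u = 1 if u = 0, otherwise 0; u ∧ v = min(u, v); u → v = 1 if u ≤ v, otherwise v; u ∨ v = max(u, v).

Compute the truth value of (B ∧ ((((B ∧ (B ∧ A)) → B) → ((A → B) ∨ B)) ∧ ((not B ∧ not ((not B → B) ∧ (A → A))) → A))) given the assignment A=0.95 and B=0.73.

(B ∧ A) = min(0.73, 0.95) = 0.73
(B ∧ (B ∧ A)) = min(0.73, 0.73) = 0.73
((B ∧ (B ∧ A)) → B): 0.73 ≤ 0.73, so result = 1
(A → B): 0.95 > 0.73, so result = 0.73
((A → B) ∨ B) = max(0.73, 0.73) = 0.73
(((B ∧ (B ∧ A)) → B) → ((A → B) ∨ B)): 1 > 0.73, so result = 0.73
not B: Gödel ¬ of 0.73 = 0 (operand ≠ 0)
not B: Gödel ¬ of 0.73 = 0 (operand ≠ 0)
(not B → B): 0 ≤ 0.73, so result = 1
(A → A): 0.95 ≤ 0.95, so result = 1
((not B → B) ∧ (A → A)) = min(1, 1) = 1
not ((not B → B) ∧ (A → A)): Gödel ¬ of 1 = 0 (operand ≠ 0)
(not B ∧ not ((not B → B) ∧ (A → A))) = min(0, 0) = 0
((not B ∧ not ((not B → B) ∧ (A → A))) → A): 0 ≤ 0.95, so result = 1
((((B ∧ (B ∧ A)) → B) → ((A → B) ∨ B)) ∧ ((not B ∧ not ((not B → B) ∧ (A → A))) → A)) = min(0.73, 1) = 0.73
(B ∧ ((((B ∧ (B ∧ A)) → B) → ((A → B) ∨ B)) ∧ ((not B ∧ not ((not B → B) ∧ (A → A))) → A))) = min(0.73, 0.73) = 0.73

0.73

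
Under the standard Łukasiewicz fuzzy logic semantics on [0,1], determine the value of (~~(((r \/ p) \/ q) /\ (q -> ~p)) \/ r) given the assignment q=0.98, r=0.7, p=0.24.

(r \/ p) = max(0.7, 0.24) = 0.7
((r \/ p) \/ q) = max(0.7, 0.98) = 0.98
~p: Łukasiewicz ¬ gives 1 − 0.24 = 0.76
(q -> ~p): min(1, 1 − 0.98 + 0.76) = 0.78
(((r \/ p) \/ q) /\ (q -> ~p)) = min(0.98, 0.78) = 0.78
~(((r \/ p) \/ q) /\ (q -> ~p)): Łukasiewicz ¬ gives 1 − 0.78 = 0.22
~~(((r \/ p) \/ q) /\ (q -> ~p)): Łukasiewicz ¬ gives 1 − 0.22 = 0.78
(~~(((r \/ p) \/ q) /\ (q -> ~p)) \/ r) = max(0.78, 0.7) = 0.78

0.78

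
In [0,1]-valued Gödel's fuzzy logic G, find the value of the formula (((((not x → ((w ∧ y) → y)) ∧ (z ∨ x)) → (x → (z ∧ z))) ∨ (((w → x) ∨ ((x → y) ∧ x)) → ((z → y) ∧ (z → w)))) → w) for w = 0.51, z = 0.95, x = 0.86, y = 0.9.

not x: Gödel ¬ of 0.86 = 0 (operand ≠ 0)
(w ∧ y) = min(0.51, 0.9) = 0.51
((w ∧ y) → y): 0.51 ≤ 0.9, so result = 1
(not x → ((w ∧ y) → y)): 0 ≤ 1, so result = 1
(z ∨ x) = max(0.95, 0.86) = 0.95
((not x → ((w ∧ y) → y)) ∧ (z ∨ x)) = min(1, 0.95) = 0.95
(z ∧ z) = min(0.95, 0.95) = 0.95
(x → (z ∧ z)): 0.86 ≤ 0.95, so result = 1
(((not x → ((w ∧ y) → y)) ∧ (z ∨ x)) → (x → (z ∧ z))): 0.95 ≤ 1, so result = 1
(w → x): 0.51 ≤ 0.86, so result = 1
(x → y): 0.86 ≤ 0.9, so result = 1
((x → y) ∧ x) = min(1, 0.86) = 0.86
((w → x) ∨ ((x → y) ∧ x)) = max(1, 0.86) = 1
(z → y): 0.95 > 0.9, so result = 0.9
(z → w): 0.95 > 0.51, so result = 0.51
((z → y) ∧ (z → w)) = min(0.9, 0.51) = 0.51
(((w → x) ∨ ((x → y) ∧ x)) → ((z → y) ∧ (z → w))): 1 > 0.51, so result = 0.51
((((not x → ((w ∧ y) → y)) ∧ (z ∨ x)) → (x → (z ∧ z))) ∨ (((w → x) ∨ ((x → y) ∧ x)) → ((z → y) ∧ (z → w)))) = max(1, 0.51) = 1
(((((not x → ((w ∧ y) → y)) ∧ (z ∨ x)) → (x → (z ∧ z))) ∨ (((w → x) ∨ ((x → y) ∧ x)) → ((z → y) ∧ (z → w)))) → w): 1 > 0.51, so result = 0.51

0.51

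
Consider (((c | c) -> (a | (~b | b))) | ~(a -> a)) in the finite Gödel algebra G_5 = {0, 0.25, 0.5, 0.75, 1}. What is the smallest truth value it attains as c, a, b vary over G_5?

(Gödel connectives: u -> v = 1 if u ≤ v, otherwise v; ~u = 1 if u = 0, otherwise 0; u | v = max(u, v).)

The minimum is attained at c = 0.5, a = 0, b = 0.25:
  (c | c) = max(0.5, 0.5) = 0.5
  ~b: Gödel ¬ of 0.25 = 0 (operand ≠ 0)
  (~b | b) = max(0, 0.25) = 0.25
  (a | (~b | b)) = max(0, 0.25) = 0.25
  ((c | c) -> (a | (~b | b))): 0.5 > 0.25, so result = 0.25
  (a -> a): 0 ≤ 0, so result = 1
  ~(a -> a): Gödel ¬ of 1 = 0 (operand ≠ 0)
  (((c | c) -> (a | (~b | b))) | ~(a -> a)) = max(0.25, 0) = 0.25
Checking all 125 assignments confirms none give a value below 0.25.

0.25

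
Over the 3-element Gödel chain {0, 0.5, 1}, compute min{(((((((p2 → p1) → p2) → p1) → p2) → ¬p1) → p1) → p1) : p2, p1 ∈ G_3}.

The minimum is attained at p2 = 0.5, p1 = 0.5:
  (p2 → p1): 0.5 ≤ 0.5, so result = 1
  ((p2 → p1) → p2): 1 > 0.5, so result = 0.5
  (((p2 → p1) → p2) → p1): 0.5 ≤ 0.5, so result = 1
  ((((p2 → p1) → p2) → p1) → p2): 1 > 0.5, so result = 0.5
  ¬p1: Gödel ¬ of 0.5 = 0 (operand ≠ 0)
  (((((p2 → p1) → p2) → p1) → p2) → ¬p1): 0.5 > 0, so result = 0
  ((((((p2 → p1) → p2) → p1) → p2) → ¬p1) → p1): 0 ≤ 0.5, so result = 1
  (((((((p2 → p1) → p2) → p1) → p2) → ¬p1) → p1) → p1): 1 > 0.5, so result = 0.5
Checking all 9 assignments confirms none give a value below 0.50.

0.50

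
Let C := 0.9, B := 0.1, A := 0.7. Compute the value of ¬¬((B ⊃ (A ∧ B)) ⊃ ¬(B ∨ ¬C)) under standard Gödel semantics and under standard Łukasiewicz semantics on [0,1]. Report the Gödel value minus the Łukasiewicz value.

-0.90

Gödel evaluation:
  (A ∧ B) = min(0.7, 0.1) = 0.1
  (B ⊃ (A ∧ B)): 0.1 ≤ 0.1, so result = 1
  ¬C: Gödel ¬ of 0.9 = 0 (operand ≠ 0)
  (B ∨ ¬C) = max(0.1, 0) = 0.1
  ¬(B ∨ ¬C): Gödel ¬ of 0.1 = 0 (operand ≠ 0)
  ((B ⊃ (A ∧ B)) ⊃ ¬(B ∨ ¬C)): 1 > 0, so result = 0
  ¬((B ⊃ (A ∧ B)) ⊃ ¬(B ∨ ¬C)): Gödel ¬ of 0 = 1 (operand is 0)
  ¬¬((B ⊃ (A ∧ B)) ⊃ ¬(B ∨ ¬C)): Gödel ¬ of 1 = 0 (operand ≠ 0)
  Gödel value = 0
Łukasiewicz evaluation:
  (A ∧ B) = min(0.7, 0.1) = 0.1
  (B ⊃ (A ∧ B)): min(1, 1 − 0.1 + 0.1) = 1
  ¬C: Łukasiewicz ¬ gives 1 − 0.9 = 0.1
  (B ∨ ¬C) = max(0.1, 0.1) = 0.1
  ¬(B ∨ ¬C): Łukasiewicz ¬ gives 1 − 0.1 = 0.9
  ((B ⊃ (A ∧ B)) ⊃ ¬(B ∨ ¬C)): min(1, 1 − 1 + 0.9) = 0.9
  ¬((B ⊃ (A ∧ B)) ⊃ ¬(B ∨ ¬C)): Łukasiewicz ¬ gives 1 − 0.9 = 0.1
  ¬¬((B ⊃ (A ∧ B)) ⊃ ¬(B ∨ ¬C)): Łukasiewicz ¬ gives 1 − 0.1 = 0.9
  Łukasiewicz value = 0.9
Difference: 0 − 0.9 = -0.90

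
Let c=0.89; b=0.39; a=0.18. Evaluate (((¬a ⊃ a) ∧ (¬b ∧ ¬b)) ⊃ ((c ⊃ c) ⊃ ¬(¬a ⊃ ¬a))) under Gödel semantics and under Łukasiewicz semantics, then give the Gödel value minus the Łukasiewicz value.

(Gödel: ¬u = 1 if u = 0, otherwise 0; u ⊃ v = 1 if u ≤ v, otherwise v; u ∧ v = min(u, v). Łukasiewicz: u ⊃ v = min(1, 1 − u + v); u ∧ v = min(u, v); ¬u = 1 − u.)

Gödel evaluation:
  ¬a: Gödel ¬ of 0.18 = 0 (operand ≠ 0)
  (¬a ⊃ a): 0 ≤ 0.18, so result = 1
  ¬b: Gödel ¬ of 0.39 = 0 (operand ≠ 0)
  ¬b: Gödel ¬ of 0.39 = 0 (operand ≠ 0)
  (¬b ∧ ¬b) = min(0, 0) = 0
  ((¬a ⊃ a) ∧ (¬b ∧ ¬b)) = min(1, 0) = 0
  (c ⊃ c): 0.89 ≤ 0.89, so result = 1
  ¬a: Gödel ¬ of 0.18 = 0 (operand ≠ 0)
  ¬a: Gödel ¬ of 0.18 = 0 (operand ≠ 0)
  (¬a ⊃ ¬a): 0 ≤ 0, so result = 1
  ¬(¬a ⊃ ¬a): Gödel ¬ of 1 = 0 (operand ≠ 0)
  ((c ⊃ c) ⊃ ¬(¬a ⊃ ¬a)): 1 > 0, so result = 0
  (((¬a ⊃ a) ∧ (¬b ∧ ¬b)) ⊃ ((c ⊃ c) ⊃ ¬(¬a ⊃ ¬a))): 0 ≤ 0, so result = 1
  Gödel value = 1
Łukasiewicz evaluation:
  ¬a: Łukasiewicz ¬ gives 1 − 0.18 = 0.82
  (¬a ⊃ a): min(1, 1 − 0.82 + 0.18) = 0.36
  ¬b: Łukasiewicz ¬ gives 1 − 0.39 = 0.61
  ¬b: Łukasiewicz ¬ gives 1 − 0.39 = 0.61
  (¬b ∧ ¬b) = min(0.61, 0.61) = 0.61
  ((¬a ⊃ a) ∧ (¬b ∧ ¬b)) = min(0.36, 0.61) = 0.36
  (c ⊃ c): min(1, 1 − 0.89 + 0.89) = 1
  ¬a: Łukasiewicz ¬ gives 1 − 0.18 = 0.82
  ¬a: Łukasiewicz ¬ gives 1 − 0.18 = 0.82
  (¬a ⊃ ¬a): min(1, 1 − 0.82 + 0.82) = 1
  ¬(¬a ⊃ ¬a): Łukasiewicz ¬ gives 1 − 1 = 0
  ((c ⊃ c) ⊃ ¬(¬a ⊃ ¬a)): min(1, 1 − 1 + 0) = 0
  (((¬a ⊃ a) ∧ (¬b ∧ ¬b)) ⊃ ((c ⊃ c) ⊃ ¬(¬a ⊃ ¬a))): min(1, 1 − 0.36 + 0) = 0.64
  Łukasiewicz value = 0.64
Difference: 1 − 0.64 = 0.36

0.36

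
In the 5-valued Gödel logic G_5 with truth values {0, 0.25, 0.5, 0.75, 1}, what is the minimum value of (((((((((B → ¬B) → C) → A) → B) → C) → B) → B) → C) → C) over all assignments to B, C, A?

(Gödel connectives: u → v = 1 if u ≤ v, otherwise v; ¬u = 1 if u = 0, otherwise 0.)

0.25

The minimum is attained at B = 0.25, C = 0.25, A = 0:
  ¬B: Gödel ¬ of 0.25 = 0 (operand ≠ 0)
  (B → ¬B): 0.25 > 0, so result = 0
  ((B → ¬B) → C): 0 ≤ 0.25, so result = 1
  (((B → ¬B) → C) → A): 1 > 0, so result = 0
  ((((B → ¬B) → C) → A) → B): 0 ≤ 0.25, so result = 1
  (((((B → ¬B) → C) → A) → B) → C): 1 > 0.25, so result = 0.25
  ((((((B → ¬B) → C) → A) → B) → C) → B): 0.25 ≤ 0.25, so result = 1
  (((((((B → ¬B) → C) → A) → B) → C) → B) → B): 1 > 0.25, so result = 0.25
  ((((((((B → ¬B) → C) → A) → B) → C) → B) → B) → C): 0.25 ≤ 0.25, so result = 1
  (((((((((B → ¬B) → C) → A) → B) → C) → B) → B) → C) → C): 1 > 0.25, so result = 0.25
Checking all 125 assignments confirms none give a value below 0.25.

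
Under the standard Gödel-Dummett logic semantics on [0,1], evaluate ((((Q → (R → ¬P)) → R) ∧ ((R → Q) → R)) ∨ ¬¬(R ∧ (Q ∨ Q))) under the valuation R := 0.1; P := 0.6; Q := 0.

0.10

¬P: Gödel ¬ of 0.6 = 0 (operand ≠ 0)
(R → ¬P): 0.1 > 0, so result = 0
(Q → (R → ¬P)): 0 ≤ 0, so result = 1
((Q → (R → ¬P)) → R): 1 > 0.1, so result = 0.1
(R → Q): 0.1 > 0, so result = 0
((R → Q) → R): 0 ≤ 0.1, so result = 1
(((Q → (R → ¬P)) → R) ∧ ((R → Q) → R)) = min(0.1, 1) = 0.1
(Q ∨ Q) = max(0, 0) = 0
(R ∧ (Q ∨ Q)) = min(0.1, 0) = 0
¬(R ∧ (Q ∨ Q)): Gödel ¬ of 0 = 1 (operand is 0)
¬¬(R ∧ (Q ∨ Q)): Gödel ¬ of 1 = 0 (operand ≠ 0)
((((Q → (R → ¬P)) → R) ∧ ((R → Q) → R)) ∨ ¬¬(R ∧ (Q ∨ Q))) = max(0.1, 0) = 0.1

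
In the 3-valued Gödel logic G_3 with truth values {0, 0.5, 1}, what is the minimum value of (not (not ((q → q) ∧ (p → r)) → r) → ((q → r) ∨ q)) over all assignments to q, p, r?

The minimum is attained at q = 0.5, p = 0.5, r = 0:
  (q → q): 0.5 ≤ 0.5, so result = 1
  (p → r): 0.5 > 0, so result = 0
  ((q → q) ∧ (p → r)) = min(1, 0) = 0
  not ((q → q) ∧ (p → r)): Gödel ¬ of 0 = 1 (operand is 0)
  (not ((q → q) ∧ (p → r)) → r): 1 > 0, so result = 0
  not (not ((q → q) ∧ (p → r)) → r): Gödel ¬ of 0 = 1 (operand is 0)
  (q → r): 0.5 > 0, so result = 0
  ((q → r) ∨ q) = max(0, 0.5) = 0.5
  (not (not ((q → q) ∧ (p → r)) → r) → ((q → r) ∨ q)): 1 > 0.5, so result = 0.5
Checking all 27 assignments confirms none give a value below 0.50.

0.50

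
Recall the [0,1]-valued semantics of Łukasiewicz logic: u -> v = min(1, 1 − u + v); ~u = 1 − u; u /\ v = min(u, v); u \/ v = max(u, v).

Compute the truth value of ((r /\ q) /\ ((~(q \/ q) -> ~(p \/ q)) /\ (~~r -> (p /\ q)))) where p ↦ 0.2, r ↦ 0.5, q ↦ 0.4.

0.40

(r /\ q) = min(0.5, 0.4) = 0.4
(q \/ q) = max(0.4, 0.4) = 0.4
~(q \/ q): Łukasiewicz ¬ gives 1 − 0.4 = 0.6
(p \/ q) = max(0.2, 0.4) = 0.4
~(p \/ q): Łukasiewicz ¬ gives 1 − 0.4 = 0.6
(~(q \/ q) -> ~(p \/ q)): min(1, 1 − 0.6 + 0.6) = 1
~r: Łukasiewicz ¬ gives 1 − 0.5 = 0.5
~~r: Łukasiewicz ¬ gives 1 − 0.5 = 0.5
(p /\ q) = min(0.2, 0.4) = 0.2
(~~r -> (p /\ q)): min(1, 1 − 0.5 + 0.2) = 0.7
((~(q \/ q) -> ~(p \/ q)) /\ (~~r -> (p /\ q))) = min(1, 0.7) = 0.7
((r /\ q) /\ ((~(q \/ q) -> ~(p \/ q)) /\ (~~r -> (p /\ q)))) = min(0.4, 0.7) = 0.4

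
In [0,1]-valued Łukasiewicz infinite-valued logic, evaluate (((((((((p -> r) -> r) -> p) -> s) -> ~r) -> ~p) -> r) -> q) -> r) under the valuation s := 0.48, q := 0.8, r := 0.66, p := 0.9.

(p -> r): min(1, 1 − 0.9 + 0.66) = 0.76
((p -> r) -> r): min(1, 1 − 0.76 + 0.66) = 0.9
(((p -> r) -> r) -> p): min(1, 1 − 0.9 + 0.9) = 1
((((p -> r) -> r) -> p) -> s): min(1, 1 − 1 + 0.48) = 0.48
~r: Łukasiewicz ¬ gives 1 − 0.66 = 0.34
(((((p -> r) -> r) -> p) -> s) -> ~r): min(1, 1 − 0.48 + 0.34) = 0.86
~p: Łukasiewicz ¬ gives 1 − 0.9 = 0.1
((((((p -> r) -> r) -> p) -> s) -> ~r) -> ~p): min(1, 1 − 0.86 + 0.1) = 0.24
(((((((p -> r) -> r) -> p) -> s) -> ~r) -> ~p) -> r): min(1, 1 − 0.24 + 0.66) = 1
((((((((p -> r) -> r) -> p) -> s) -> ~r) -> ~p) -> r) -> q): min(1, 1 − 1 + 0.8) = 0.8
(((((((((p -> r) -> r) -> p) -> s) -> ~r) -> ~p) -> r) -> q) -> r): min(1, 1 − 0.8 + 0.66) = 0.86

0.86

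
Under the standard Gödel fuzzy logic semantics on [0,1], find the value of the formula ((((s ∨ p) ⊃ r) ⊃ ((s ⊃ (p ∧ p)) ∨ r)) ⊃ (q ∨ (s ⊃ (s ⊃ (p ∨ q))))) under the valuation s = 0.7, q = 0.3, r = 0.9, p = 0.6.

0.60

(s ∨ p) = max(0.7, 0.6) = 0.7
((s ∨ p) ⊃ r): 0.7 ≤ 0.9, so result = 1
(p ∧ p) = min(0.6, 0.6) = 0.6
(s ⊃ (p ∧ p)): 0.7 > 0.6, so result = 0.6
((s ⊃ (p ∧ p)) ∨ r) = max(0.6, 0.9) = 0.9
(((s ∨ p) ⊃ r) ⊃ ((s ⊃ (p ∧ p)) ∨ r)): 1 > 0.9, so result = 0.9
(p ∨ q) = max(0.6, 0.3) = 0.6
(s ⊃ (p ∨ q)): 0.7 > 0.6, so result = 0.6
(s ⊃ (s ⊃ (p ∨ q))): 0.7 > 0.6, so result = 0.6
(q ∨ (s ⊃ (s ⊃ (p ∨ q)))) = max(0.3, 0.6) = 0.6
((((s ∨ p) ⊃ r) ⊃ ((s ⊃ (p ∧ p)) ∨ r)) ⊃ (q ∨ (s ⊃ (s ⊃ (p ∨ q))))): 0.9 > 0.6, so result = 0.6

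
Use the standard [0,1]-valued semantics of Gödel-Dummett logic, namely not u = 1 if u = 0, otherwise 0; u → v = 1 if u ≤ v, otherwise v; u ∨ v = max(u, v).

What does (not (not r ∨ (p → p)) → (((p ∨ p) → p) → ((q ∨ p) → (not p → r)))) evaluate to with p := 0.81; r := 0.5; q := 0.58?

not r: Gödel ¬ of 0.5 = 0 (operand ≠ 0)
(p → p): 0.81 ≤ 0.81, so result = 1
(not r ∨ (p → p)) = max(0, 1) = 1
not (not r ∨ (p → p)): Gödel ¬ of 1 = 0 (operand ≠ 0)
(p ∨ p) = max(0.81, 0.81) = 0.81
((p ∨ p) → p): 0.81 ≤ 0.81, so result = 1
(q ∨ p) = max(0.58, 0.81) = 0.81
not p: Gödel ¬ of 0.81 = 0 (operand ≠ 0)
(not p → r): 0 ≤ 0.5, so result = 1
((q ∨ p) → (not p → r)): 0.81 ≤ 1, so result = 1
(((p ∨ p) → p) → ((q ∨ p) → (not p → r))): 1 ≤ 1, so result = 1
(not (not r ∨ (p → p)) → (((p ∨ p) → p) → ((q ∨ p) → (not p → r)))): 0 ≤ 1, so result = 1

1.00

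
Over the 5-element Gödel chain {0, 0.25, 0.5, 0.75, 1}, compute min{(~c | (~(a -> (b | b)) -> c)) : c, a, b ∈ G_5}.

The minimum is attained at c = 0.25, a = 0.25, b = 0:
  ~c: Gödel ¬ of 0.25 = 0 (operand ≠ 0)
  (b | b) = max(0, 0) = 0
  (a -> (b | b)): 0.25 > 0, so result = 0
  ~(a -> (b | b)): Gödel ¬ of 0 = 1 (operand is 0)
  (~(a -> (b | b)) -> c): 1 > 0.25, so result = 0.25
  (~c | (~(a -> (b | b)) -> c)) = max(0, 0.25) = 0.25
Checking all 125 assignments confirms none give a value below 0.25.

0.25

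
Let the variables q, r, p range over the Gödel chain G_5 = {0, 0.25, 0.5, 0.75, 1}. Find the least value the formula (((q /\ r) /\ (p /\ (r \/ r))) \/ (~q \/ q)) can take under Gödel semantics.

0.25

The minimum is attained at q = 0.25, r = 0, p = 0:
  (q /\ r) = min(0.25, 0) = 0
  (r \/ r) = max(0, 0) = 0
  (p /\ (r \/ r)) = min(0, 0) = 0
  ((q /\ r) /\ (p /\ (r \/ r))) = min(0, 0) = 0
  ~q: Gödel ¬ of 0.25 = 0 (operand ≠ 0)
  (~q \/ q) = max(0, 0.25) = 0.25
  (((q /\ r) /\ (p /\ (r \/ r))) \/ (~q \/ q)) = max(0, 0.25) = 0.25
Checking all 125 assignments confirms none give a value below 0.25.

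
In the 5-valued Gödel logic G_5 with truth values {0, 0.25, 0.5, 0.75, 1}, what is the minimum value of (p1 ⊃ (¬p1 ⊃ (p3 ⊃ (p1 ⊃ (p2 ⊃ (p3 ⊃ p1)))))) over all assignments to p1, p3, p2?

Every assignment gives 1. For instance at p1 = 0, p3 = 0, p2 = 0:
  ¬p1: Gödel ¬ of 0 = 1 (operand is 0)
  (p3 ⊃ p1): 0 ≤ 0, so result = 1
  (p2 ⊃ (p3 ⊃ p1)): 0 ≤ 1, so result = 1
  (p1 ⊃ (p2 ⊃ (p3 ⊃ p1))): 0 ≤ 1, so result = 1
  (p3 ⊃ (p1 ⊃ (p2 ⊃ (p3 ⊃ p1)))): 0 ≤ 1, so result = 1
  (¬p1 ⊃ (p3 ⊃ (p1 ⊃ (p2 ⊃ (p3 ⊃ p1))))): 1 ≤ 1, so result = 1
  (p1 ⊃ (¬p1 ⊃ (p3 ⊃ (p1 ⊃ (p2 ⊃ (p3 ⊃ p1)))))): 0 ≤ 1, so result = 1
All 125 assignments give value 1 — the formula is a G_5-tautology.

1.00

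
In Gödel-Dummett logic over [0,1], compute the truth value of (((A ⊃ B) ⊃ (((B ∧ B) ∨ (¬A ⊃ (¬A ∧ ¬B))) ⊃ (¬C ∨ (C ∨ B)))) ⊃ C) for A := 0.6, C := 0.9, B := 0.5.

(A ⊃ B): 0.6 > 0.5, so result = 0.5
(B ∧ B) = min(0.5, 0.5) = 0.5
¬A: Gödel ¬ of 0.6 = 0 (operand ≠ 0)
¬A: Gödel ¬ of 0.6 = 0 (operand ≠ 0)
¬B: Gödel ¬ of 0.5 = 0 (operand ≠ 0)
(¬A ∧ ¬B) = min(0, 0) = 0
(¬A ⊃ (¬A ∧ ¬B)): 0 ≤ 0, so result = 1
((B ∧ B) ∨ (¬A ⊃ (¬A ∧ ¬B))) = max(0.5, 1) = 1
¬C: Gödel ¬ of 0.9 = 0 (operand ≠ 0)
(C ∨ B) = max(0.9, 0.5) = 0.9
(¬C ∨ (C ∨ B)) = max(0, 0.9) = 0.9
(((B ∧ B) ∨ (¬A ⊃ (¬A ∧ ¬B))) ⊃ (¬C ∨ (C ∨ B))): 1 > 0.9, so result = 0.9
((A ⊃ B) ⊃ (((B ∧ B) ∨ (¬A ⊃ (¬A ∧ ¬B))) ⊃ (¬C ∨ (C ∨ B)))): 0.5 ≤ 0.9, so result = 1
(((A ⊃ B) ⊃ (((B ∧ B) ∨ (¬A ⊃ (¬A ∧ ¬B))) ⊃ (¬C ∨ (C ∨ B)))) ⊃ C): 1 > 0.9, so result = 0.9

0.90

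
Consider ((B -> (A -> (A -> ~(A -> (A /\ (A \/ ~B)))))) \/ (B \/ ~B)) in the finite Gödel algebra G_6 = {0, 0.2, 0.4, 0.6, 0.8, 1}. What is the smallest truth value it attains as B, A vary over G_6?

0.20

The minimum is attained at B = 0.2, A = 0.2:
  ~B: Gödel ¬ of 0.2 = 0 (operand ≠ 0)
  (A \/ ~B) = max(0.2, 0) = 0.2
  (A /\ (A \/ ~B)) = min(0.2, 0.2) = 0.2
  (A -> (A /\ (A \/ ~B))): 0.2 ≤ 0.2, so result = 1
  ~(A -> (A /\ (A \/ ~B))): Gödel ¬ of 1 = 0 (operand ≠ 0)
  (A -> ~(A -> (A /\ (A \/ ~B)))): 0.2 > 0, so result = 0
  (A -> (A -> ~(A -> (A /\ (A \/ ~B))))): 0.2 > 0, so result = 0
  (B -> (A -> (A -> ~(A -> (A /\ (A \/ ~B)))))): 0.2 > 0, so result = 0
  ~B: Gödel ¬ of 0.2 = 0 (operand ≠ 0)
  (B \/ ~B) = max(0.2, 0) = 0.2
  ((B -> (A -> (A -> ~(A -> (A /\ (A \/ ~B)))))) \/ (B \/ ~B)) = max(0, 0.2) = 0.2
Checking all 36 assignments confirms none give a value below 0.20.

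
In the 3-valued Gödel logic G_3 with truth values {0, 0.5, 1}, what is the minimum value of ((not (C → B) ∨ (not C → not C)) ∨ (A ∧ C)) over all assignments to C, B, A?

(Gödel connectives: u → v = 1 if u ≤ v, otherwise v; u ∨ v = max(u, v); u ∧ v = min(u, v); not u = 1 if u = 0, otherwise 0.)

1.00

Every assignment gives 1. For instance at C = 0, B = 0, A = 0:
  (C → B): 0 ≤ 0, so result = 1
  not (C → B): Gödel ¬ of 1 = 0 (operand ≠ 0)
  not C: Gödel ¬ of 0 = 1 (operand is 0)
  not C: Gödel ¬ of 0 = 1 (operand is 0)
  (not C → not C): 1 ≤ 1, so result = 1
  (not (C → B) ∨ (not C → not C)) = max(0, 1) = 1
  (A ∧ C) = min(0, 0) = 0
  ((not (C → B) ∨ (not C → not C)) ∨ (A ∧ C)) = max(1, 0) = 1
All 27 assignments give value 1 — the formula is a G_3-tautology.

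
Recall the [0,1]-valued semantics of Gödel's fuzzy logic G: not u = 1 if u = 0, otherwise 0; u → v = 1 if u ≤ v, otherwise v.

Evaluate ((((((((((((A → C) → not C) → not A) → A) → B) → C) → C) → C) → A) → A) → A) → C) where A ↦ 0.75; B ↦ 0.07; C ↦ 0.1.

(A → C): 0.75 > 0.1, so result = 0.1
not C: Gödel ¬ of 0.1 = 0 (operand ≠ 0)
((A → C) → not C): 0.1 > 0, so result = 0
not A: Gödel ¬ of 0.75 = 0 (operand ≠ 0)
(((A → C) → not C) → not A): 0 ≤ 0, so result = 1
((((A → C) → not C) → not A) → A): 1 > 0.75, so result = 0.75
(((((A → C) → not C) → not A) → A) → B): 0.75 > 0.07, so result = 0.07
((((((A → C) → not C) → not A) → A) → B) → C): 0.07 ≤ 0.1, so result = 1
(((((((A → C) → not C) → not A) → A) → B) → C) → C): 1 > 0.1, so result = 0.1
((((((((A → C) → not C) → not A) → A) → B) → C) → C) → C): 0.1 ≤ 0.1, so result = 1
(((((((((A → C) → not C) → not A) → A) → B) → C) → C) → C) → A): 1 > 0.75, so result = 0.75
((((((((((A → C) → not C) → not A) → A) → B) → C) → C) → C) → A) → A): 0.75 ≤ 0.75, so result = 1
(((((((((((A → C) → not C) → not A) → A) → B) → C) → C) → C) → A) → A) → A): 1 > 0.75, so result = 0.75
((((((((((((A → C) → not C) → not A) → A) → B) → C) → C) → C) → A) → A) → A) → C): 0.75 > 0.1, so result = 0.1

0.10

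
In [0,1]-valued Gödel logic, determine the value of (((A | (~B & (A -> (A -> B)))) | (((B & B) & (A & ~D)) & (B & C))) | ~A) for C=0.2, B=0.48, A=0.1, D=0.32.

0.10

~B: Gödel ¬ of 0.48 = 0 (operand ≠ 0)
(A -> B): 0.1 ≤ 0.48, so result = 1
(A -> (A -> B)): 0.1 ≤ 1, so result = 1
(~B & (A -> (A -> B))) = min(0, 1) = 0
(A | (~B & (A -> (A -> B)))) = max(0.1, 0) = 0.1
(B & B) = min(0.48, 0.48) = 0.48
~D: Gödel ¬ of 0.32 = 0 (operand ≠ 0)
(A & ~D) = min(0.1, 0) = 0
((B & B) & (A & ~D)) = min(0.48, 0) = 0
(B & C) = min(0.48, 0.2) = 0.2
(((B & B) & (A & ~D)) & (B & C)) = min(0, 0.2) = 0
((A | (~B & (A -> (A -> B)))) | (((B & B) & (A & ~D)) & (B & C))) = max(0.1, 0) = 0.1
~A: Gödel ¬ of 0.1 = 0 (operand ≠ 0)
(((A | (~B & (A -> (A -> B)))) | (((B & B) & (A & ~D)) & (B & C))) | ~A) = max(0.1, 0) = 0.1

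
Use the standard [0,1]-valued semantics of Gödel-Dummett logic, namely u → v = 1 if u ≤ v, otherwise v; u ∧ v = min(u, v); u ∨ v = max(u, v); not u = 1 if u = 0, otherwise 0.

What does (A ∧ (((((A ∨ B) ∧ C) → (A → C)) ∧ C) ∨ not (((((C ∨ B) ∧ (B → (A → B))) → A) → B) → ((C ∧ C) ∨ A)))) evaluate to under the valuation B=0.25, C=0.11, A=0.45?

(A ∨ B) = max(0.45, 0.25) = 0.45
((A ∨ B) ∧ C) = min(0.45, 0.11) = 0.11
(A → C): 0.45 > 0.11, so result = 0.11
(((A ∨ B) ∧ C) → (A → C)): 0.11 ≤ 0.11, so result = 1
((((A ∨ B) ∧ C) → (A → C)) ∧ C) = min(1, 0.11) = 0.11
(C ∨ B) = max(0.11, 0.25) = 0.25
(A → B): 0.45 > 0.25, so result = 0.25
(B → (A → B)): 0.25 ≤ 0.25, so result = 1
((C ∨ B) ∧ (B → (A → B))) = min(0.25, 1) = 0.25
(((C ∨ B) ∧ (B → (A → B))) → A): 0.25 ≤ 0.45, so result = 1
((((C ∨ B) ∧ (B → (A → B))) → A) → B): 1 > 0.25, so result = 0.25
(C ∧ C) = min(0.11, 0.11) = 0.11
((C ∧ C) ∨ A) = max(0.11, 0.45) = 0.45
(((((C ∨ B) ∧ (B → (A → B))) → A) → B) → ((C ∧ C) ∨ A)): 0.25 ≤ 0.45, so result = 1
not (((((C ∨ B) ∧ (B → (A → B))) → A) → B) → ((C ∧ C) ∨ A)): Gödel ¬ of 1 = 0 (operand ≠ 0)
(((((A ∨ B) ∧ C) → (A → C)) ∧ C) ∨ not (((((C ∨ B) ∧ (B → (A → B))) → A) → B) → ((C ∧ C) ∨ A))) = max(0.11, 0) = 0.11
(A ∧ (((((A ∨ B) ∧ C) → (A → C)) ∧ C) ∨ not (((((C ∨ B) ∧ (B → (A → B))) → A) → B) → ((C ∧ C) ∨ A)))) = min(0.45, 0.11) = 0.11

0.11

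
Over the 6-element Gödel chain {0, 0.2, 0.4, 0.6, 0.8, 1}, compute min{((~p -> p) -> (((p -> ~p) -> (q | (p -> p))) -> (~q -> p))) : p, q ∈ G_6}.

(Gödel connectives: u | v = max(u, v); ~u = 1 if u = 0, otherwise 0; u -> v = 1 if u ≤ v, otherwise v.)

The minimum is attained at p = 0.2, q = 0:
  ~p: Gödel ¬ of 0.2 = 0 (operand ≠ 0)
  (~p -> p): 0 ≤ 0.2, so result = 1
  ~p: Gödel ¬ of 0.2 = 0 (operand ≠ 0)
  (p -> ~p): 0.2 > 0, so result = 0
  (p -> p): 0.2 ≤ 0.2, so result = 1
  (q | (p -> p)) = max(0, 1) = 1
  ((p -> ~p) -> (q | (p -> p))): 0 ≤ 1, so result = 1
  ~q: Gödel ¬ of 0 = 1 (operand is 0)
  (~q -> p): 1 > 0.2, so result = 0.2
  (((p -> ~p) -> (q | (p -> p))) -> (~q -> p)): 1 > 0.2, so result = 0.2
  ((~p -> p) -> (((p -> ~p) -> (q | (p -> p))) -> (~q -> p))): 1 > 0.2, so result = 0.2
Checking all 36 assignments confirms none give a value below 0.20.

0.20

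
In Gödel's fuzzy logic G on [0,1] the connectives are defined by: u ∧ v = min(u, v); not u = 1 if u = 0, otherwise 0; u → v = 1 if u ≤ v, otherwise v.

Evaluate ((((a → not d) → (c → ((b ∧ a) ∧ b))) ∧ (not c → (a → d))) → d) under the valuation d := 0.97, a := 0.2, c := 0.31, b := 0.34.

0.97

not d: Gödel ¬ of 0.97 = 0 (operand ≠ 0)
(a → not d): 0.2 > 0, so result = 0
(b ∧ a) = min(0.34, 0.2) = 0.2
((b ∧ a) ∧ b) = min(0.2, 0.34) = 0.2
(c → ((b ∧ a) ∧ b)): 0.31 > 0.2, so result = 0.2
((a → not d) → (c → ((b ∧ a) ∧ b))): 0 ≤ 0.2, so result = 1
not c: Gödel ¬ of 0.31 = 0 (operand ≠ 0)
(a → d): 0.2 ≤ 0.97, so result = 1
(not c → (a → d)): 0 ≤ 1, so result = 1
(((a → not d) → (c → ((b ∧ a) ∧ b))) ∧ (not c → (a → d))) = min(1, 1) = 1
((((a → not d) → (c → ((b ∧ a) ∧ b))) ∧ (not c → (a → d))) → d): 1 > 0.97, so result = 0.97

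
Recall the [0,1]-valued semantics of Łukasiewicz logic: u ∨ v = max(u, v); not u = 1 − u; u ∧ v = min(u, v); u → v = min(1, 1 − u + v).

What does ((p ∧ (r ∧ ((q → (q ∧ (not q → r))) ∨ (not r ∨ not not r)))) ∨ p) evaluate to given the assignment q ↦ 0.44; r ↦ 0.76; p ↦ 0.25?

0.25

not q: Łukasiewicz ¬ gives 1 − 0.44 = 0.56
(not q → r): min(1, 1 − 0.56 + 0.76) = 1
(q ∧ (not q → r)) = min(0.44, 1) = 0.44
(q → (q ∧ (not q → r))): min(1, 1 − 0.44 + 0.44) = 1
not r: Łukasiewicz ¬ gives 1 − 0.76 = 0.24
not r: Łukasiewicz ¬ gives 1 − 0.76 = 0.24
not not r: Łukasiewicz ¬ gives 1 − 0.24 = 0.76
(not r ∨ not not r) = max(0.24, 0.76) = 0.76
((q → (q ∧ (not q → r))) ∨ (not r ∨ not not r)) = max(1, 0.76) = 1
(r ∧ ((q → (q ∧ (not q → r))) ∨ (not r ∨ not not r))) = min(0.76, 1) = 0.76
(p ∧ (r ∧ ((q → (q ∧ (not q → r))) ∨ (not r ∨ not not r)))) = min(0.25, 0.76) = 0.25
((p ∧ (r ∧ ((q → (q ∧ (not q → r))) ∨ (not r ∨ not not r)))) ∨ p) = max(0.25, 0.25) = 0.25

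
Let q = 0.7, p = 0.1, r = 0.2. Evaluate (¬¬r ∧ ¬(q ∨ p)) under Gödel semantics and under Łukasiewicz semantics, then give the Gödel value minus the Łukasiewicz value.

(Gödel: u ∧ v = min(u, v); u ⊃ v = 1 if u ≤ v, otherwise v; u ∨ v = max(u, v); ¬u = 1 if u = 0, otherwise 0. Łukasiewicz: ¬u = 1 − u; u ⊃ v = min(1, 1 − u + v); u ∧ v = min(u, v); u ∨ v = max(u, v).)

-0.20

Gödel evaluation:
  ¬r: Gödel ¬ of 0.2 = 0 (operand ≠ 0)
  ¬¬r: Gödel ¬ of 0 = 1 (operand is 0)
  (q ∨ p) = max(0.7, 0.1) = 0.7
  ¬(q ∨ p): Gödel ¬ of 0.7 = 0 (operand ≠ 0)
  (¬¬r ∧ ¬(q ∨ p)) = min(1, 0) = 0
  Gödel value = 0
Łukasiewicz evaluation:
  ¬r: Łukasiewicz ¬ gives 1 − 0.2 = 0.8
  ¬¬r: Łukasiewicz ¬ gives 1 − 0.8 = 0.2
  (q ∨ p) = max(0.7, 0.1) = 0.7
  ¬(q ∨ p): Łukasiewicz ¬ gives 1 − 0.7 = 0.3
  (¬¬r ∧ ¬(q ∨ p)) = min(0.2, 0.3) = 0.2
  Łukasiewicz value = 0.2
Difference: 0 − 0.2 = -0.20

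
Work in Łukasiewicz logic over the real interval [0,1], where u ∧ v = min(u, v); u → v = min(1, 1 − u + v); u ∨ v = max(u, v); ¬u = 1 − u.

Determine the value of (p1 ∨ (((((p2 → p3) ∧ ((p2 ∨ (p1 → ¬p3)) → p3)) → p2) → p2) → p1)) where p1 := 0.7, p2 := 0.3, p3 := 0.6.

0.80

(p2 → p3): min(1, 1 − 0.3 + 0.6) = 1
¬p3: Łukasiewicz ¬ gives 1 − 0.6 = 0.4
(p1 → ¬p3): min(1, 1 − 0.7 + 0.4) = 0.7
(p2 ∨ (p1 → ¬p3)) = max(0.3, 0.7) = 0.7
((p2 ∨ (p1 → ¬p3)) → p3): min(1, 1 − 0.7 + 0.6) = 0.9
((p2 → p3) ∧ ((p2 ∨ (p1 → ¬p3)) → p3)) = min(1, 0.9) = 0.9
(((p2 → p3) ∧ ((p2 ∨ (p1 → ¬p3)) → p3)) → p2): min(1, 1 − 0.9 + 0.3) = 0.4
((((p2 → p3) ∧ ((p2 ∨ (p1 → ¬p3)) → p3)) → p2) → p2): min(1, 1 − 0.4 + 0.3) = 0.9
(((((p2 → p3) ∧ ((p2 ∨ (p1 → ¬p3)) → p3)) → p2) → p2) → p1): min(1, 1 − 0.9 + 0.7) = 0.8
(p1 ∨ (((((p2 → p3) ∧ ((p2 ∨ (p1 → ¬p3)) → p3)) → p2) → p2) → p1)) = max(0.7, 0.8) = 0.8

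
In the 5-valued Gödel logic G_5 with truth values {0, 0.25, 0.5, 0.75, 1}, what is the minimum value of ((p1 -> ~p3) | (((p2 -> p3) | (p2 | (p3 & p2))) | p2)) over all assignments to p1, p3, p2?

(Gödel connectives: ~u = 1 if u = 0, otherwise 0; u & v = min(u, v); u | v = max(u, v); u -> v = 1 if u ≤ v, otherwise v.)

The minimum is attained at p1 = 0.25, p3 = 0.25, p2 = 0.5:
  ~p3: Gödel ¬ of 0.25 = 0 (operand ≠ 0)
  (p1 -> ~p3): 0.25 > 0, so result = 0
  (p2 -> p3): 0.5 > 0.25, so result = 0.25
  (p3 & p2) = min(0.25, 0.5) = 0.25
  (p2 | (p3 & p2)) = max(0.5, 0.25) = 0.5
  ((p2 -> p3) | (p2 | (p3 & p2))) = max(0.25, 0.5) = 0.5
  (((p2 -> p3) | (p2 | (p3 & p2))) | p2) = max(0.5, 0.5) = 0.5
  ((p1 -> ~p3) | (((p2 -> p3) | (p2 | (p3 & p2))) | p2)) = max(0, 0.5) = 0.5
Checking all 125 assignments confirms none give a value below 0.50.

0.50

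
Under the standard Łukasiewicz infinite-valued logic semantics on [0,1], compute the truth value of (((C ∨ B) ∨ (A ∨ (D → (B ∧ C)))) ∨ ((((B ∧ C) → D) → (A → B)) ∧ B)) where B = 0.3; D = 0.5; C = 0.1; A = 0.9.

0.90

(C ∨ B) = max(0.1, 0.3) = 0.3
(B ∧ C) = min(0.3, 0.1) = 0.1
(D → (B ∧ C)): min(1, 1 − 0.5 + 0.1) = 0.6
(A ∨ (D → (B ∧ C))) = max(0.9, 0.6) = 0.9
((C ∨ B) ∨ (A ∨ (D → (B ∧ C)))) = max(0.3, 0.9) = 0.9
(B ∧ C) = min(0.3, 0.1) = 0.1
((B ∧ C) → D): min(1, 1 − 0.1 + 0.5) = 1
(A → B): min(1, 1 − 0.9 + 0.3) = 0.4
(((B ∧ C) → D) → (A → B)): min(1, 1 − 1 + 0.4) = 0.4
((((B ∧ C) → D) → (A → B)) ∧ B) = min(0.4, 0.3) = 0.3
(((C ∨ B) ∨ (A ∨ (D → (B ∧ C)))) ∨ ((((B ∧ C) → D) → (A → B)) ∧ B)) = max(0.9, 0.3) = 0.9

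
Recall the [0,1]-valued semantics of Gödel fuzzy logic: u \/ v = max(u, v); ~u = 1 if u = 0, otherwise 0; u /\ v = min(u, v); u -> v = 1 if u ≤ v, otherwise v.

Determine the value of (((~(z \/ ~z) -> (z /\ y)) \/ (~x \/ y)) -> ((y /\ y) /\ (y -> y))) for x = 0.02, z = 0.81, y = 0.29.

~z: Gödel ¬ of 0.81 = 0 (operand ≠ 0)
(z \/ ~z) = max(0.81, 0) = 0.81
~(z \/ ~z): Gödel ¬ of 0.81 = 0 (operand ≠ 0)
(z /\ y) = min(0.81, 0.29) = 0.29
(~(z \/ ~z) -> (z /\ y)): 0 ≤ 0.29, so result = 1
~x: Gödel ¬ of 0.02 = 0 (operand ≠ 0)
(~x \/ y) = max(0, 0.29) = 0.29
((~(z \/ ~z) -> (z /\ y)) \/ (~x \/ y)) = max(1, 0.29) = 1
(y /\ y) = min(0.29, 0.29) = 0.29
(y -> y): 0.29 ≤ 0.29, so result = 1
((y /\ y) /\ (y -> y)) = min(0.29, 1) = 0.29
(((~(z \/ ~z) -> (z /\ y)) \/ (~x \/ y)) -> ((y /\ y) /\ (y -> y))): 1 > 0.29, so result = 0.29

0.29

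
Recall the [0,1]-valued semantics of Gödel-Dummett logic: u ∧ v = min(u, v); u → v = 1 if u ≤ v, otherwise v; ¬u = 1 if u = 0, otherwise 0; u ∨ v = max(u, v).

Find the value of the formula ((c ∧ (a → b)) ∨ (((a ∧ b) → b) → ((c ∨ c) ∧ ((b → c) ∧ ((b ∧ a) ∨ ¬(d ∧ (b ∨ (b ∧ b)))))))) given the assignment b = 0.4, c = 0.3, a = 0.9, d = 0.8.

0.30

(a → b): 0.9 > 0.4, so result = 0.4
(c ∧ (a → b)) = min(0.3, 0.4) = 0.3
(a ∧ b) = min(0.9, 0.4) = 0.4
((a ∧ b) → b): 0.4 ≤ 0.4, so result = 1
(c ∨ c) = max(0.3, 0.3) = 0.3
(b → c): 0.4 > 0.3, so result = 0.3
(b ∧ a) = min(0.4, 0.9) = 0.4
(b ∧ b) = min(0.4, 0.4) = 0.4
(b ∨ (b ∧ b)) = max(0.4, 0.4) = 0.4
(d ∧ (b ∨ (b ∧ b))) = min(0.8, 0.4) = 0.4
¬(d ∧ (b ∨ (b ∧ b))): Gödel ¬ of 0.4 = 0 (operand ≠ 0)
((b ∧ a) ∨ ¬(d ∧ (b ∨ (b ∧ b)))) = max(0.4, 0) = 0.4
((b → c) ∧ ((b ∧ a) ∨ ¬(d ∧ (b ∨ (b ∧ b))))) = min(0.3, 0.4) = 0.3
((c ∨ c) ∧ ((b → c) ∧ ((b ∧ a) ∨ ¬(d ∧ (b ∨ (b ∧ b)))))) = min(0.3, 0.3) = 0.3
(((a ∧ b) → b) → ((c ∨ c) ∧ ((b → c) ∧ ((b ∧ a) ∨ ¬(d ∧ (b ∨ (b ∧ b))))))): 1 > 0.3, so result = 0.3
((c ∧ (a → b)) ∨ (((a ∧ b) → b) → ((c ∨ c) ∧ ((b → c) ∧ ((b ∧ a) ∨ ¬(d ∧ (b ∨ (b ∧ b)))))))) = max(0.3, 0.3) = 0.3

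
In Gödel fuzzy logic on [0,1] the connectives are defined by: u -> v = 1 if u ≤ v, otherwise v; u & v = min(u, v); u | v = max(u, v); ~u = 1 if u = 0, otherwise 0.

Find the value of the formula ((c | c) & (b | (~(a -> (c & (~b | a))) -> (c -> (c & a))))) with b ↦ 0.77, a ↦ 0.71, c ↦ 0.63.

0.63

(c | c) = max(0.63, 0.63) = 0.63
~b: Gödel ¬ of 0.77 = 0 (operand ≠ 0)
(~b | a) = max(0, 0.71) = 0.71
(c & (~b | a)) = min(0.63, 0.71) = 0.63
(a -> (c & (~b | a))): 0.71 > 0.63, so result = 0.63
~(a -> (c & (~b | a))): Gödel ¬ of 0.63 = 0 (operand ≠ 0)
(c & a) = min(0.63, 0.71) = 0.63
(c -> (c & a)): 0.63 ≤ 0.63, so result = 1
(~(a -> (c & (~b | a))) -> (c -> (c & a))): 0 ≤ 1, so result = 1
(b | (~(a -> (c & (~b | a))) -> (c -> (c & a)))) = max(0.77, 1) = 1
((c | c) & (b | (~(a -> (c & (~b | a))) -> (c -> (c & a))))) = min(0.63, 1) = 0.63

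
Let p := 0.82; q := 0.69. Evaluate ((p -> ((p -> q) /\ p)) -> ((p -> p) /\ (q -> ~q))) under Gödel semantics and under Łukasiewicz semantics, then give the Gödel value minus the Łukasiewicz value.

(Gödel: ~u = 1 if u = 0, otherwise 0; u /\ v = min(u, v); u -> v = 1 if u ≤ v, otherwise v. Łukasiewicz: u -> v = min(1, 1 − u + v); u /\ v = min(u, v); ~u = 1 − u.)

-0.62

Gödel evaluation:
  (p -> q): 0.82 > 0.69, so result = 0.69
  ((p -> q) /\ p) = min(0.69, 0.82) = 0.69
  (p -> ((p -> q) /\ p)): 0.82 > 0.69, so result = 0.69
  (p -> p): 0.82 ≤ 0.82, so result = 1
  ~q: Gödel ¬ of 0.69 = 0 (operand ≠ 0)
  (q -> ~q): 0.69 > 0, so result = 0
  ((p -> p) /\ (q -> ~q)) = min(1, 0) = 0
  ((p -> ((p -> q) /\ p)) -> ((p -> p) /\ (q -> ~q))): 0.69 > 0, so result = 0
  Gödel value = 0
Łukasiewicz evaluation:
  (p -> q): min(1, 1 − 0.82 + 0.69) = 0.87
  ((p -> q) /\ p) = min(0.87, 0.82) = 0.82
  (p -> ((p -> q) /\ p)): min(1, 1 − 0.82 + 0.82) = 1
  (p -> p): min(1, 1 − 0.82 + 0.82) = 1
  ~q: Łukasiewicz ¬ gives 1 − 0.69 = 0.31
  (q -> ~q): min(1, 1 − 0.69 + 0.31) = 0.62
  ((p -> p) /\ (q -> ~q)) = min(1, 0.62) = 0.62
  ((p -> ((p -> q) /\ p)) -> ((p -> p) /\ (q -> ~q))): min(1, 1 − 1 + 0.62) = 0.62
  Łukasiewicz value = 0.62
Difference: 0 − 0.62 = -0.62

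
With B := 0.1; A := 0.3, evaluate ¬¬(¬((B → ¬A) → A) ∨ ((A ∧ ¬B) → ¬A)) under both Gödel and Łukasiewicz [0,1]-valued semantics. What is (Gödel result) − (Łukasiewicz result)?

Gödel evaluation:
  ¬A: Gödel ¬ of 0.3 = 0 (operand ≠ 0)
  (B → ¬A): 0.1 > 0, so result = 0
  ((B → ¬A) → A): 0 ≤ 0.3, so result = 1
  ¬((B → ¬A) → A): Gödel ¬ of 1 = 0 (operand ≠ 0)
  ¬B: Gödel ¬ of 0.1 = 0 (operand ≠ 0)
  (A ∧ ¬B) = min(0.3, 0) = 0
  ¬A: Gödel ¬ of 0.3 = 0 (operand ≠ 0)
  ((A ∧ ¬B) → ¬A): 0 ≤ 0, so result = 1
  (¬((B → ¬A) → A) ∨ ((A ∧ ¬B) → ¬A)) = max(0, 1) = 1
  ¬(¬((B → ¬A) → A) ∨ ((A ∧ ¬B) → ¬A)): Gödel ¬ of 1 = 0 (operand ≠ 0)
  ¬¬(¬((B → ¬A) → A) ∨ ((A ∧ ¬B) → ¬A)): Gödel ¬ of 0 = 1 (operand is 0)
  Gödel value = 1
Łukasiewicz evaluation:
  ¬A: Łukasiewicz ¬ gives 1 − 0.3 = 0.7
  (B → ¬A): min(1, 1 − 0.1 + 0.7) = 1
  ((B → ¬A) → A): min(1, 1 − 1 + 0.3) = 0.3
  ¬((B → ¬A) → A): Łukasiewicz ¬ gives 1 − 0.3 = 0.7
  ¬B: Łukasiewicz ¬ gives 1 − 0.1 = 0.9
  (A ∧ ¬B) = min(0.3, 0.9) = 0.3
  ¬A: Łukasiewicz ¬ gives 1 − 0.3 = 0.7
  ((A ∧ ¬B) → ¬A): min(1, 1 − 0.3 + 0.7) = 1
  (¬((B → ¬A) → A) ∨ ((A ∧ ¬B) → ¬A)) = max(0.7, 1) = 1
  ¬(¬((B → ¬A) → A) ∨ ((A ∧ ¬B) → ¬A)): Łukasiewicz ¬ gives 1 − 1 = 0
  ¬¬(¬((B → ¬A) → A) ∨ ((A ∧ ¬B) → ¬A)): Łukasiewicz ¬ gives 1 − 0 = 1
  Łukasiewicz value = 1
Difference: 1 − 1 = 0.00

0.00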